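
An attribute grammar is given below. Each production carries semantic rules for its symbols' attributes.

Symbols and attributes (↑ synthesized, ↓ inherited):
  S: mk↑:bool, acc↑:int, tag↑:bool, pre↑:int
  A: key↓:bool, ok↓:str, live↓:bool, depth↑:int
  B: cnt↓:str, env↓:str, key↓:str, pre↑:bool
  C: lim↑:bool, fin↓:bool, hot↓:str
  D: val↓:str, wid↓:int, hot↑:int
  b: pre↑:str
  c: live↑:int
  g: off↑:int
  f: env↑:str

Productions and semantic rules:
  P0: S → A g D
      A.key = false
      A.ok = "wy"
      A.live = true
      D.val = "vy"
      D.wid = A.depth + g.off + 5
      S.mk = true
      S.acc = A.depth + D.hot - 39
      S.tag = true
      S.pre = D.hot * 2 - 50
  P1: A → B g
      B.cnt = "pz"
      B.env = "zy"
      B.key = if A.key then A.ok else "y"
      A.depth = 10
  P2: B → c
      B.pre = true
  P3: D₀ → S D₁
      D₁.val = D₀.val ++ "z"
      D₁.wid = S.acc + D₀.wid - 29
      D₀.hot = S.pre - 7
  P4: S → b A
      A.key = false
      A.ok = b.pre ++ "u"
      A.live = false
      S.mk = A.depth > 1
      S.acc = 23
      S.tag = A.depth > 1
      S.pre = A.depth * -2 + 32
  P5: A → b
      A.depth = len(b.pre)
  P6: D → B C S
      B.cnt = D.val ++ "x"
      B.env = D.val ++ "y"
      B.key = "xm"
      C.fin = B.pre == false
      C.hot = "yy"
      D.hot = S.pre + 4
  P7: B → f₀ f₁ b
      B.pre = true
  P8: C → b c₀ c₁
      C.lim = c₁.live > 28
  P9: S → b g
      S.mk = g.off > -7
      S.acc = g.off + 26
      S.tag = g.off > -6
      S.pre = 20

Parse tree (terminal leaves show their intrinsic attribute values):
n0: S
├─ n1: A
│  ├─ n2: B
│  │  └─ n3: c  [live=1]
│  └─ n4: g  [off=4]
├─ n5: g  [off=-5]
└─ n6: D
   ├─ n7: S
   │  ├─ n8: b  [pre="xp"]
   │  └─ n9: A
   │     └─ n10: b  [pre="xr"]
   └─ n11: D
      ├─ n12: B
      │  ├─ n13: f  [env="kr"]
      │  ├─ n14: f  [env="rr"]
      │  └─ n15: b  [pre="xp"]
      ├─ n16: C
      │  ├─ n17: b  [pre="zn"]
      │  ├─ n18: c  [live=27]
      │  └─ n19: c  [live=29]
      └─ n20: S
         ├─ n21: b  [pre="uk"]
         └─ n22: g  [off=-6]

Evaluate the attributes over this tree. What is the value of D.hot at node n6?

1. n1.key = false  [false]
2. n1.ok = "wy"  ["wy"]
3. n1.live = true  [true]
4. n2.cnt = "pz"  ["pz"]
5. n2.env = "zy"  ["zy"]
6. n2.key = "y"  [if A.key then A.ok else "y"]
7. n3.live = 1  [terminal]
8. n2.pre = true  [true]
9. n4.off = 4  [terminal]
10. n1.depth = 10  [10]
11. n5.off = -5  [terminal]
12. n6.val = "vy"  ["vy"]
13. n6.wid = 10  [A.depth + g.off + 5]
14. n8.pre = "xp"  [terminal]
15. n9.key = false  [false]
16. n9.ok = "xpu"  [b.pre ++ "u"]
17. n9.live = false  [false]
18. n10.pre = "xr"  [terminal]
19. n9.depth = 2  [len(b.pre)]
20. n7.mk = true  [A.depth > 1]
21. n7.acc = 23  [23]
22. n7.tag = true  [A.depth > 1]
23. n7.pre = 28  [A.depth * -2 + 32]
24. n11.val = "vyz"  [D₀.val ++ "z"]
25. n11.wid = 4  [S.acc + D₀.wid - 29]
26. n12.cnt = "vyzx"  [D.val ++ "x"]
27. n12.env = "vyzy"  [D.val ++ "y"]
28. n12.key = "xm"  ["xm"]
29. n13.env = "kr"  [terminal]
30. n14.env = "rr"  [terminal]
31. n15.pre = "xp"  [terminal]
32. n12.pre = true  [true]
33. n16.fin = false  [B.pre == false]
34. n16.hot = "yy"  ["yy"]
35. n17.pre = "zn"  [terminal]
36. n18.live = 27  [terminal]
37. n19.live = 29  [terminal]
38. n16.lim = true  [c₁.live > 28]
39. n21.pre = "uk"  [terminal]
40. n22.off = -6  [terminal]
41. n20.mk = true  [g.off > -7]
42. n20.acc = 20  [g.off + 26]
43. n20.tag = false  [g.off > -6]
44. n20.pre = 20  [20]
45. n11.hot = 24  [S.pre + 4]
46. n6.hot = 21  [S.pre - 7]
47. n0.mk = true  [true]
48. n0.acc = -8  [A.depth + D.hot - 39]
49. n0.tag = true  [true]
50. n0.pre = -8  [D.hot * 2 - 50]

21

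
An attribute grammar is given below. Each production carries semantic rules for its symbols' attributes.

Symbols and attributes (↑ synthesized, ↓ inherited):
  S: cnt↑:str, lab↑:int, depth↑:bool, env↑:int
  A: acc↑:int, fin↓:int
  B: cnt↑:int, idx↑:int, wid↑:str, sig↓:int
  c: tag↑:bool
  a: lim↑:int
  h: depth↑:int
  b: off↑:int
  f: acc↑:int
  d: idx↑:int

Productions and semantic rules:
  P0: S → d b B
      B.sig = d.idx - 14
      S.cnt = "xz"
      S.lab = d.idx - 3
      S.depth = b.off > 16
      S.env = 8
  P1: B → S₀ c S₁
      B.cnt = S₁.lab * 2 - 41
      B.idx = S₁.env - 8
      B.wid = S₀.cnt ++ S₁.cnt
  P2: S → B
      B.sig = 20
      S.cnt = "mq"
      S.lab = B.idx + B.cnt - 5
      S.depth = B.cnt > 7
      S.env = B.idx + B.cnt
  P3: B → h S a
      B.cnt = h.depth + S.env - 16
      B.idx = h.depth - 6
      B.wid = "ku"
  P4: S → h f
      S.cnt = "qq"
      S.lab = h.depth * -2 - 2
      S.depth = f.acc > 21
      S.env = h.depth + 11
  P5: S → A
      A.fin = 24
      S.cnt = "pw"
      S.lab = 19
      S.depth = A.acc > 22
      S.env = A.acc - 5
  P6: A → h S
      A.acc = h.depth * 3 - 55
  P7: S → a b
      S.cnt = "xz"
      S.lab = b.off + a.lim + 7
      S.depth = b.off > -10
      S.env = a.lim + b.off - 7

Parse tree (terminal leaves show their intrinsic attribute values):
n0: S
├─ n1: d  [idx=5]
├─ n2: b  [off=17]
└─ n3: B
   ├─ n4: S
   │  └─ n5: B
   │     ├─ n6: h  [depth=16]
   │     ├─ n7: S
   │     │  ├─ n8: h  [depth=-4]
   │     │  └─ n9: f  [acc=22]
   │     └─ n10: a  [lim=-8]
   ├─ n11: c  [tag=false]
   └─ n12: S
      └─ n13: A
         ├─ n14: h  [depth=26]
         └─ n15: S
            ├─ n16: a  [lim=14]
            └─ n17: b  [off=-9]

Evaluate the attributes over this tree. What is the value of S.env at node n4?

17

1. n1.idx = 5  [terminal]
2. n2.off = 17  [terminal]
3. n3.sig = -9  [d.idx - 14]
4. n5.sig = 20  [20]
5. n6.depth = 16  [terminal]
6. n8.depth = -4  [terminal]
7. n9.acc = 22  [terminal]
8. n7.cnt = "qq"  ["qq"]
9. n7.lab = 6  [h.depth * -2 - 2]
10. n7.depth = true  [f.acc > 21]
11. n7.env = 7  [h.depth + 11]
12. n10.lim = -8  [terminal]
13. n5.cnt = 7  [h.depth + S.env - 16]
14. n5.idx = 10  [h.depth - 6]
15. n5.wid = "ku"  ["ku"]
16. n4.cnt = "mq"  ["mq"]
17. n4.lab = 12  [B.idx + B.cnt - 5]
18. n4.depth = false  [B.cnt > 7]
19. n4.env = 17  [B.idx + B.cnt]
20. n11.tag = false  [terminal]
21. n13.fin = 24  [24]
22. n14.depth = 26  [terminal]
23. n16.lim = 14  [terminal]
24. n17.off = -9  [terminal]
25. n15.cnt = "xz"  ["xz"]
26. n15.lab = 12  [b.off + a.lim + 7]
27. n15.depth = true  [b.off > -10]
28. n15.env = -2  [a.lim + b.off - 7]
29. n13.acc = 23  [h.depth * 3 - 55]
30. n12.cnt = "pw"  ["pw"]
31. n12.lab = 19  [19]
32. n12.depth = true  [A.acc > 22]
33. n12.env = 18  [A.acc - 5]
34. n3.cnt = -3  [S₁.lab * 2 - 41]
35. n3.idx = 10  [S₁.env - 8]
36. n3.wid = "mqpw"  [S₀.cnt ++ S₁.cnt]
37. n0.cnt = "xz"  ["xz"]
38. n0.lab = 2  [d.idx - 3]
39. n0.depth = true  [b.off > 16]
40. n0.env = 8  [8]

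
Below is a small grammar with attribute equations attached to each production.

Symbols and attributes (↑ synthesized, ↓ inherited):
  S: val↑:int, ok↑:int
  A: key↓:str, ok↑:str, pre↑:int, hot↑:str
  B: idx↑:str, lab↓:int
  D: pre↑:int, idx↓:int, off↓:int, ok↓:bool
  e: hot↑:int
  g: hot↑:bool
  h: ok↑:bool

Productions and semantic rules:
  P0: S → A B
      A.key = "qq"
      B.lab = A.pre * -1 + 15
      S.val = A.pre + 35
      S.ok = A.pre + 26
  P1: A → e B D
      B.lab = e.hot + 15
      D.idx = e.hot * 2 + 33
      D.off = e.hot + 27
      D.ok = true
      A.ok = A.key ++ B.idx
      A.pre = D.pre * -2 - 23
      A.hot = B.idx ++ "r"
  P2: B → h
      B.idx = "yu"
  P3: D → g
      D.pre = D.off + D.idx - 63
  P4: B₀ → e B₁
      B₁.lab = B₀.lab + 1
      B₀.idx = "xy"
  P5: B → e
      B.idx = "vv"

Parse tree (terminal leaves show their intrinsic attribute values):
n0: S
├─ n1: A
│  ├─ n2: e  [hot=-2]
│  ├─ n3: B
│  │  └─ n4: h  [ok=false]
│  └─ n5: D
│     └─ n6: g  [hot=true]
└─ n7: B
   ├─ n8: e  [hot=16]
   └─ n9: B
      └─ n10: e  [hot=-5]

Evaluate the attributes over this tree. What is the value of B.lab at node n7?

20

1. n1.key = "qq"  ["qq"]
2. n2.hot = -2  [terminal]
3. n3.lab = 13  [e.hot + 15]
4. n4.ok = false  [terminal]
5. n3.idx = "yu"  ["yu"]
6. n5.idx = 29  [e.hot * 2 + 33]
7. n5.off = 25  [e.hot + 27]
8. n5.ok = true  [true]
9. n6.hot = true  [terminal]
10. n5.pre = -9  [D.off + D.idx - 63]
11. n1.ok = "qqyu"  [A.key ++ B.idx]
12. n1.pre = -5  [D.pre * -2 - 23]
13. n1.hot = "yur"  [B.idx ++ "r"]
14. n7.lab = 20  [A.pre * -1 + 15]
15. n8.hot = 16  [terminal]
16. n9.lab = 21  [B₀.lab + 1]
17. n10.hot = -5  [terminal]
18. n9.idx = "vv"  ["vv"]
19. n7.idx = "xy"  ["xy"]
20. n0.val = 30  [A.pre + 35]
21. n0.ok = 21  [A.pre + 26]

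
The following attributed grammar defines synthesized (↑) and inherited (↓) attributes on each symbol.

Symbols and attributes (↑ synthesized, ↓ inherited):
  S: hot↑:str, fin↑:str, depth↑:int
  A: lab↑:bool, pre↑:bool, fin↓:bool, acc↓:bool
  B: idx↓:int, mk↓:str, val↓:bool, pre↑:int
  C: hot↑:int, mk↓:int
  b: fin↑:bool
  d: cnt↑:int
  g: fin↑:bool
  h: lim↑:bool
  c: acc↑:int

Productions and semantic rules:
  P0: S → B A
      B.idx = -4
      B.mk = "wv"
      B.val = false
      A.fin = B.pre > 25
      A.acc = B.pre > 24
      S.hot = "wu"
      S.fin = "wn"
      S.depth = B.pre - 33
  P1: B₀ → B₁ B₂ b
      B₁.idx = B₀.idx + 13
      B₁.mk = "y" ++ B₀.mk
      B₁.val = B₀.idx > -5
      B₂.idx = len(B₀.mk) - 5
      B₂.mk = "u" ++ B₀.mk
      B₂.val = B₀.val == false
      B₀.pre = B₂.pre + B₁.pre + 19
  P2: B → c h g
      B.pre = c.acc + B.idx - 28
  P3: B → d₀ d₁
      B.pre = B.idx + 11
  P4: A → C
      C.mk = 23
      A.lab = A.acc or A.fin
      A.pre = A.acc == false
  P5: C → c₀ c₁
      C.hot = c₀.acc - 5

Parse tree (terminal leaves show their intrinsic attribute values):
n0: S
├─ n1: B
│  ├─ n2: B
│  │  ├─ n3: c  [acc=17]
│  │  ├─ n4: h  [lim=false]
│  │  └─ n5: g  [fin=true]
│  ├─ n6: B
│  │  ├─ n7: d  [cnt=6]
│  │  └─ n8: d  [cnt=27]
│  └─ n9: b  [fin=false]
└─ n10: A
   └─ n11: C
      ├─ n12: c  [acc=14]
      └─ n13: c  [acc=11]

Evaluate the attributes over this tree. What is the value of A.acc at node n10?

1. n1.idx = -4  [-4]
2. n1.mk = "wv"  ["wv"]
3. n1.val = false  [false]
4. n2.idx = 9  [B₀.idx + 13]
5. n2.mk = "ywv"  ["y" ++ B₀.mk]
6. n2.val = true  [B₀.idx > -5]
7. n3.acc = 17  [terminal]
8. n4.lim = false  [terminal]
9. n5.fin = true  [terminal]
10. n2.pre = -2  [c.acc + B.idx - 28]
11. n6.idx = -3  [len(B₀.mk) - 5]
12. n6.mk = "uwv"  ["u" ++ B₀.mk]
13. n6.val = true  [B₀.val == false]
14. n7.cnt = 6  [terminal]
15. n8.cnt = 27  [terminal]
16. n6.pre = 8  [B.idx + 11]
17. n9.fin = false  [terminal]
18. n1.pre = 25  [B₂.pre + B₁.pre + 19]
19. n10.fin = false  [B.pre > 25]
20. n10.acc = true  [B.pre > 24]
21. n11.mk = 23  [23]
22. n12.acc = 14  [terminal]
23. n13.acc = 11  [terminal]
24. n11.hot = 9  [c₀.acc - 5]
25. n10.lab = true  [A.acc or A.fin]
26. n10.pre = false  [A.acc == false]
27. n0.hot = "wu"  ["wu"]
28. n0.fin = "wn"  ["wn"]
29. n0.depth = -8  [B.pre - 33]

true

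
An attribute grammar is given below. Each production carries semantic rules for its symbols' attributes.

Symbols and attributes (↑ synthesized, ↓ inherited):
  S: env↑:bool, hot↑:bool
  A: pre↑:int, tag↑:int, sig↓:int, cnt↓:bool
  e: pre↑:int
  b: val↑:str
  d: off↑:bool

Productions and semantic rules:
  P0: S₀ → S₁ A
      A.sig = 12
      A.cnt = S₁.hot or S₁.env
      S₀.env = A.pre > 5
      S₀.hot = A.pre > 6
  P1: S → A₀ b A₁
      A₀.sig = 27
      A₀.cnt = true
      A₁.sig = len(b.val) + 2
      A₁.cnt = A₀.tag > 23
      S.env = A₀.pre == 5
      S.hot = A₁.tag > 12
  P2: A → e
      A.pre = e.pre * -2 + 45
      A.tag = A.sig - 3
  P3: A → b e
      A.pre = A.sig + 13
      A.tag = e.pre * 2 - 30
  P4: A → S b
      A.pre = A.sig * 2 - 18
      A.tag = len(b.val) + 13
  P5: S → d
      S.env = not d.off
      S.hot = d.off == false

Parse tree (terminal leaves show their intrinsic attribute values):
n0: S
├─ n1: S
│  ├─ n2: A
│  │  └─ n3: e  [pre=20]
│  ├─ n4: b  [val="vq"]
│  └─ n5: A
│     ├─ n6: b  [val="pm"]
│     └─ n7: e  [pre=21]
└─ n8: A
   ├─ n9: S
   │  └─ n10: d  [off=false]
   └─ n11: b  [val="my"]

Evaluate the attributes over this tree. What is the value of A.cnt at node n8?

1. n2.sig = 27  [27]
2. n2.cnt = true  [true]
3. n3.pre = 20  [terminal]
4. n2.pre = 5  [e.pre * -2 + 45]
5. n2.tag = 24  [A.sig - 3]
6. n4.val = "vq"  [terminal]
7. n5.sig = 4  [len(b.val) + 2]
8. n5.cnt = true  [A₀.tag > 23]
9. n6.val = "pm"  [terminal]
10. n7.pre = 21  [terminal]
11. n5.pre = 17  [A.sig + 13]
12. n5.tag = 12  [e.pre * 2 - 30]
13. n1.env = true  [A₀.pre == 5]
14. n1.hot = false  [A₁.tag > 12]
15. n8.sig = 12  [12]
16. n8.cnt = true  [S₁.hot or S₁.env]
17. n10.off = false  [terminal]
18. n9.env = true  [not d.off]
19. n9.hot = true  [d.off == false]
20. n11.val = "my"  [terminal]
21. n8.pre = 6  [A.sig * 2 - 18]
22. n8.tag = 15  [len(b.val) + 13]
23. n0.env = true  [A.pre > 5]
24. n0.hot = false  [A.pre > 6]

true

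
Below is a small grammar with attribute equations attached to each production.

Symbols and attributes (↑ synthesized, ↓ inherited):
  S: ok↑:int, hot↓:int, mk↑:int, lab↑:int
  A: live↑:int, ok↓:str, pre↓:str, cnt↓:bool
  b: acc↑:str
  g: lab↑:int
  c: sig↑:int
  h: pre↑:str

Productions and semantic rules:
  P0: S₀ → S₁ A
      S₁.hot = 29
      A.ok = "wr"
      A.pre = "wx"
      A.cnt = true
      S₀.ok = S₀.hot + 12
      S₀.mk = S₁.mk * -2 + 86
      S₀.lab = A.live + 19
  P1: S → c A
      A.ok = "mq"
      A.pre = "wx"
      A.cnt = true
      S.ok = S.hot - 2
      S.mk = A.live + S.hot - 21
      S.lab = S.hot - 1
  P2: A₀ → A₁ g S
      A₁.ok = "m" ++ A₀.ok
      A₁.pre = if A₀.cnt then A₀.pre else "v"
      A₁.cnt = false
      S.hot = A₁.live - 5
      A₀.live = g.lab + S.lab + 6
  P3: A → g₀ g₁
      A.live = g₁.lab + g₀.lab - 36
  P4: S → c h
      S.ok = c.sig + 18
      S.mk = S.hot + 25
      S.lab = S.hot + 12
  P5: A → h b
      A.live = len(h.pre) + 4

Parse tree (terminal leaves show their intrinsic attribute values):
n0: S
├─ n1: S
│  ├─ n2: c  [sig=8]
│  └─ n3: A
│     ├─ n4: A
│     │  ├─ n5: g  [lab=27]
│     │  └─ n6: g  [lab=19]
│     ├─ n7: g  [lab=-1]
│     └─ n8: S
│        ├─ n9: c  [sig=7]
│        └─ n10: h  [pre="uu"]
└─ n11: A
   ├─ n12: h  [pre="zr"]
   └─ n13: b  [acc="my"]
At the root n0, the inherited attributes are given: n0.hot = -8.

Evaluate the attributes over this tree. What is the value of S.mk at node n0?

26

1. n0.hot = -8  [given at root]
2. n1.hot = 29  [29]
3. n2.sig = 8  [terminal]
4. n3.ok = "mq"  ["mq"]
5. n3.pre = "wx"  ["wx"]
6. n3.cnt = true  [true]
7. n4.ok = "mmq"  ["m" ++ A₀.ok]
8. n4.pre = "wx"  [if A₀.cnt then A₀.pre else "v"]
9. n4.cnt = false  [false]
10. n5.lab = 27  [terminal]
11. n6.lab = 19  [terminal]
12. n4.live = 10  [g₁.lab + g₀.lab - 36]
13. n7.lab = -1  [terminal]
14. n8.hot = 5  [A₁.live - 5]
15. n9.sig = 7  [terminal]
16. n10.pre = "uu"  [terminal]
17. n8.ok = 25  [c.sig + 18]
18. n8.mk = 30  [S.hot + 25]
19. n8.lab = 17  [S.hot + 12]
20. n3.live = 22  [g.lab + S.lab + 6]
21. n1.ok = 27  [S.hot - 2]
22. n1.mk = 30  [A.live + S.hot - 21]
23. n1.lab = 28  [S.hot - 1]
24. n11.ok = "wr"  ["wr"]
25. n11.pre = "wx"  ["wx"]
26. n11.cnt = true  [true]
27. n12.pre = "zr"  [terminal]
28. n13.acc = "my"  [terminal]
29. n11.live = 6  [len(h.pre) + 4]
30. n0.ok = 4  [S₀.hot + 12]
31. n0.mk = 26  [S₁.mk * -2 + 86]
32. n0.lab = 25  [A.live + 19]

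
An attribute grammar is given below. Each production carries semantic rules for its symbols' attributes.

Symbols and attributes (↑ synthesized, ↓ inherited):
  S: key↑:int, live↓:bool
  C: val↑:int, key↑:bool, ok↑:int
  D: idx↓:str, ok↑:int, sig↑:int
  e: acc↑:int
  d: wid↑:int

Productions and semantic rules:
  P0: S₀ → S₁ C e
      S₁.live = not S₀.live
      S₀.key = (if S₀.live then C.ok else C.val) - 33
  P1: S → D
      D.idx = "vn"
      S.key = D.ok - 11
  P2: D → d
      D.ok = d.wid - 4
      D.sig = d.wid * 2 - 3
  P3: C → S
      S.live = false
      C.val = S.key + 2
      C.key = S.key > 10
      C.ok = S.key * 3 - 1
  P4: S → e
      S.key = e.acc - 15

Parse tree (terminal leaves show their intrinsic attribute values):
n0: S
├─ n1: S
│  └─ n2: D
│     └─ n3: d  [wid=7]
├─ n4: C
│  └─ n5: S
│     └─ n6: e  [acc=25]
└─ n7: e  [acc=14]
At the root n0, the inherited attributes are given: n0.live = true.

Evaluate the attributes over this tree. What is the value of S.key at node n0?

-4

1. n0.live = true  [given at root]
2. n1.live = false  [not S₀.live]
3. n2.idx = "vn"  ["vn"]
4. n3.wid = 7  [terminal]
5. n2.ok = 3  [d.wid - 4]
6. n2.sig = 11  [d.wid * 2 - 3]
7. n1.key = -8  [D.ok - 11]
8. n5.live = false  [false]
9. n6.acc = 25  [terminal]
10. n5.key = 10  [e.acc - 15]
11. n4.val = 12  [S.key + 2]
12. n4.key = false  [S.key > 10]
13. n4.ok = 29  [S.key * 3 - 1]
14. n7.acc = 14  [terminal]
15. n0.key = -4  [(if S₀.live then C.ok else C.val) - 33]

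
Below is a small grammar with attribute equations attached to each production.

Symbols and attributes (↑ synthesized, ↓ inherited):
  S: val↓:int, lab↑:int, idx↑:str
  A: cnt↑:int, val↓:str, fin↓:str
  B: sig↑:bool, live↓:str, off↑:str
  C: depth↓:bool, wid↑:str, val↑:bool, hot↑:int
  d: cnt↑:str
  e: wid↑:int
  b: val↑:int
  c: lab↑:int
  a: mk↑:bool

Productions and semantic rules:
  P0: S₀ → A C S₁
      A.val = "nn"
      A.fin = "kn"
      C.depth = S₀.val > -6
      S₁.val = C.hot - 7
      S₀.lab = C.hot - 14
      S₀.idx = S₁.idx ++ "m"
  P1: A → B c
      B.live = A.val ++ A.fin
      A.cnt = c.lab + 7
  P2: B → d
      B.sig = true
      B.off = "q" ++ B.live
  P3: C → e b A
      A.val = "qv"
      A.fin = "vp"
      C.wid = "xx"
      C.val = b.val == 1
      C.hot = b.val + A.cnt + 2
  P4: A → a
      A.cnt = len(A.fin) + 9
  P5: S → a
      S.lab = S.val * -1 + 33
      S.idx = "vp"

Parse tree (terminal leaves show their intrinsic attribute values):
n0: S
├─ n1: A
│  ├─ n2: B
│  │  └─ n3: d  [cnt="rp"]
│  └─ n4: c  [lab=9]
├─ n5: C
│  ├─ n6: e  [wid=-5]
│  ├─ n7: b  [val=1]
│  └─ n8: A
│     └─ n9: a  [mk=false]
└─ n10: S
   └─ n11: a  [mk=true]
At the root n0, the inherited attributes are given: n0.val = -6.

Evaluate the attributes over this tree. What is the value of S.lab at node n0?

0

1. n0.val = -6  [given at root]
2. n1.val = "nn"  ["nn"]
3. n1.fin = "kn"  ["kn"]
4. n2.live = "nnkn"  [A.val ++ A.fin]
5. n3.cnt = "rp"  [terminal]
6. n2.sig = true  [true]
7. n2.off = "qnnkn"  ["q" ++ B.live]
8. n4.lab = 9  [terminal]
9. n1.cnt = 16  [c.lab + 7]
10. n5.depth = false  [S₀.val > -6]
11. n6.wid = -5  [terminal]
12. n7.val = 1  [terminal]
13. n8.val = "qv"  ["qv"]
14. n8.fin = "vp"  ["vp"]
15. n9.mk = false  [terminal]
16. n8.cnt = 11  [len(A.fin) + 9]
17. n5.wid = "xx"  ["xx"]
18. n5.val = true  [b.val == 1]
19. n5.hot = 14  [b.val + A.cnt + 2]
20. n10.val = 7  [C.hot - 7]
21. n11.mk = true  [terminal]
22. n10.lab = 26  [S.val * -1 + 33]
23. n10.idx = "vp"  ["vp"]
24. n0.lab = 0  [C.hot - 14]
25. n0.idx = "vpm"  [S₁.idx ++ "m"]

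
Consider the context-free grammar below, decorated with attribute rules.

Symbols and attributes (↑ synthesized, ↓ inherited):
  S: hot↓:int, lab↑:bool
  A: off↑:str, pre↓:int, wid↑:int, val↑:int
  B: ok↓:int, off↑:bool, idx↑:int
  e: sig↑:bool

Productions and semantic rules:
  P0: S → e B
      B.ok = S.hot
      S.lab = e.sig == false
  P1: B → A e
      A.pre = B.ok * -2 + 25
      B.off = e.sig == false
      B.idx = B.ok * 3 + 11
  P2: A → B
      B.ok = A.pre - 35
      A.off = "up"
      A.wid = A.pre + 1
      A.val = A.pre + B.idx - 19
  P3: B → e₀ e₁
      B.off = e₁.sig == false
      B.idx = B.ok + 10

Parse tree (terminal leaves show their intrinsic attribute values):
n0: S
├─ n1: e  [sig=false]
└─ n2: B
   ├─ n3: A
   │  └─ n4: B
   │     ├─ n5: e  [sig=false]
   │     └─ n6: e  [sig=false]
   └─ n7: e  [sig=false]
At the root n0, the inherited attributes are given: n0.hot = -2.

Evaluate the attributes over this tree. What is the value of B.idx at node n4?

1. n0.hot = -2  [given at root]
2. n1.sig = false  [terminal]
3. n2.ok = -2  [S.hot]
4. n3.pre = 29  [B.ok * -2 + 25]
5. n4.ok = -6  [A.pre - 35]
6. n5.sig = false  [terminal]
7. n6.sig = false  [terminal]
8. n4.off = true  [e₁.sig == false]
9. n4.idx = 4  [B.ok + 10]
10. n3.off = "up"  ["up"]
11. n3.wid = 30  [A.pre + 1]
12. n3.val = 14  [A.pre + B.idx - 19]
13. n7.sig = false  [terminal]
14. n2.off = true  [e.sig == false]
15. n2.idx = 5  [B.ok * 3 + 11]
16. n0.lab = true  [e.sig == false]

4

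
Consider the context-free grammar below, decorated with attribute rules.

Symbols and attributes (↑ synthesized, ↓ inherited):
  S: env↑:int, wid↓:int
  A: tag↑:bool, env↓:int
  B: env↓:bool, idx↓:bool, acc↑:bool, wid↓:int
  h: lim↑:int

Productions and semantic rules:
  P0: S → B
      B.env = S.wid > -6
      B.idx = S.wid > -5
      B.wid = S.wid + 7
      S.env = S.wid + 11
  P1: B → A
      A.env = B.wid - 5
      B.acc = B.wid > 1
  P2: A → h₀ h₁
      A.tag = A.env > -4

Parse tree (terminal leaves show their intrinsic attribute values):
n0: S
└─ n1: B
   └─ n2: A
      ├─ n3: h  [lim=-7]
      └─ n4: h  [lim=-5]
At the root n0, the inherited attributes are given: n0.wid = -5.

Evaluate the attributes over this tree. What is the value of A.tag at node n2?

true

1. n0.wid = -5  [given at root]
2. n1.env = true  [S.wid > -6]
3. n1.idx = false  [S.wid > -5]
4. n1.wid = 2  [S.wid + 7]
5. n2.env = -3  [B.wid - 5]
6. n3.lim = -7  [terminal]
7. n4.lim = -5  [terminal]
8. n2.tag = true  [A.env > -4]
9. n1.acc = true  [B.wid > 1]
10. n0.env = 6  [S.wid + 11]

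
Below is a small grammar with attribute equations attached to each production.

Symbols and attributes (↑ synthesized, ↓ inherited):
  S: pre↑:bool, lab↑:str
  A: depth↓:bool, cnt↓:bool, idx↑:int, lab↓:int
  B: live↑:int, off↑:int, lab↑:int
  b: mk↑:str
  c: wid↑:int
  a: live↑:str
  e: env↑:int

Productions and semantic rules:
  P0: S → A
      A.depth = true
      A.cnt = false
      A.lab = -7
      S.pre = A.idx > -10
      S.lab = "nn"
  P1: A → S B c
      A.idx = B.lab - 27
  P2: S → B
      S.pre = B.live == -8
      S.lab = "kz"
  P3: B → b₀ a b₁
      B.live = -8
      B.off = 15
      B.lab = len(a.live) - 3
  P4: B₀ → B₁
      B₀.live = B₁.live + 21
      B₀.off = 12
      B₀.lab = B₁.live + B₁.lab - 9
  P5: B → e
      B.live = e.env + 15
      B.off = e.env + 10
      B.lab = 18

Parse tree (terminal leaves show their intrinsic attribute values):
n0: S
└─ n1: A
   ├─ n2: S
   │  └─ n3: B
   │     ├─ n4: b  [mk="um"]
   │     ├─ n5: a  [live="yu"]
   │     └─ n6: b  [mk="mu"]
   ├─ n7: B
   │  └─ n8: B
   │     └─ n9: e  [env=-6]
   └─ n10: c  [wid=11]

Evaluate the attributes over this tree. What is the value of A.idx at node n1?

-9

1. n1.depth = true  [true]
2. n1.cnt = false  [false]
3. n1.lab = -7  [-7]
4. n4.mk = "um"  [terminal]
5. n5.live = "yu"  [terminal]
6. n6.mk = "mu"  [terminal]
7. n3.live = -8  [-8]
8. n3.off = 15  [15]
9. n3.lab = -1  [len(a.live) - 3]
10. n2.pre = true  [B.live == -8]
11. n2.lab = "kz"  ["kz"]
12. n9.env = -6  [terminal]
13. n8.live = 9  [e.env + 15]
14. n8.off = 4  [e.env + 10]
15. n8.lab = 18  [18]
16. n7.live = 30  [B₁.live + 21]
17. n7.off = 12  [12]
18. n7.lab = 18  [B₁.live + B₁.lab - 9]
19. n10.wid = 11  [terminal]
20. n1.idx = -9  [B.lab - 27]
21. n0.pre = true  [A.idx > -10]
22. n0.lab = "nn"  ["nn"]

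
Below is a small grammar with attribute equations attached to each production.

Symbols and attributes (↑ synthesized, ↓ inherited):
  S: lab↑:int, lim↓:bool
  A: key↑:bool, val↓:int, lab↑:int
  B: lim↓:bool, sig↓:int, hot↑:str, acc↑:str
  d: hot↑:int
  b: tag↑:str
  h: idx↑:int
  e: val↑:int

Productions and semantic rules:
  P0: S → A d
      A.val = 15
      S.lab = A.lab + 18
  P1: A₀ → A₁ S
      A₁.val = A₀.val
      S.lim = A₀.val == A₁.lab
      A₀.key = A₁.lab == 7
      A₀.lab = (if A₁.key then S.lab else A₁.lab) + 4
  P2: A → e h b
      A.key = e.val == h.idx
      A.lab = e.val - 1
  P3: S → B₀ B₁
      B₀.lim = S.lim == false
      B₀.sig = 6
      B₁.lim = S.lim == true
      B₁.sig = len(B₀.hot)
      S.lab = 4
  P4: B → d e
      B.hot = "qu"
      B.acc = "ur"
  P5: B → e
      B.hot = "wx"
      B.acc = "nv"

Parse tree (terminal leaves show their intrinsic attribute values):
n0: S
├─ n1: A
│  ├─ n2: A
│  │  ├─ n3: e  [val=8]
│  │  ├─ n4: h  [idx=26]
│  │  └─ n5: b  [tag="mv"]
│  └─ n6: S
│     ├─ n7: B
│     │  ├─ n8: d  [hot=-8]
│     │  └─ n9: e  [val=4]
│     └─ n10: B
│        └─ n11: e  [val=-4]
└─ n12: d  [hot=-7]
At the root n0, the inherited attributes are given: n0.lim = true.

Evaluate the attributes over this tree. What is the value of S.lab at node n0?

1. n0.lim = true  [given at root]
2. n1.val = 15  [15]
3. n2.val = 15  [A₀.val]
4. n3.val = 8  [terminal]
5. n4.idx = 26  [terminal]
6. n5.tag = "mv"  [terminal]
7. n2.key = false  [e.val == h.idx]
8. n2.lab = 7  [e.val - 1]
9. n6.lim = false  [A₀.val == A₁.lab]
10. n7.lim = true  [S.lim == false]
11. n7.sig = 6  [6]
12. n8.hot = -8  [terminal]
13. n9.val = 4  [terminal]
14. n7.hot = "qu"  ["qu"]
15. n7.acc = "ur"  ["ur"]
16. n10.lim = false  [S.lim == true]
17. n10.sig = 2  [len(B₀.hot)]
18. n11.val = -4  [terminal]
19. n10.hot = "wx"  ["wx"]
20. n10.acc = "nv"  ["nv"]
21. n6.lab = 4  [4]
22. n1.key = true  [A₁.lab == 7]
23. n1.lab = 11  [(if A₁.key then S.lab else A₁.lab) + 4]
24. n12.hot = -7  [terminal]
25. n0.lab = 29  [A.lab + 18]

29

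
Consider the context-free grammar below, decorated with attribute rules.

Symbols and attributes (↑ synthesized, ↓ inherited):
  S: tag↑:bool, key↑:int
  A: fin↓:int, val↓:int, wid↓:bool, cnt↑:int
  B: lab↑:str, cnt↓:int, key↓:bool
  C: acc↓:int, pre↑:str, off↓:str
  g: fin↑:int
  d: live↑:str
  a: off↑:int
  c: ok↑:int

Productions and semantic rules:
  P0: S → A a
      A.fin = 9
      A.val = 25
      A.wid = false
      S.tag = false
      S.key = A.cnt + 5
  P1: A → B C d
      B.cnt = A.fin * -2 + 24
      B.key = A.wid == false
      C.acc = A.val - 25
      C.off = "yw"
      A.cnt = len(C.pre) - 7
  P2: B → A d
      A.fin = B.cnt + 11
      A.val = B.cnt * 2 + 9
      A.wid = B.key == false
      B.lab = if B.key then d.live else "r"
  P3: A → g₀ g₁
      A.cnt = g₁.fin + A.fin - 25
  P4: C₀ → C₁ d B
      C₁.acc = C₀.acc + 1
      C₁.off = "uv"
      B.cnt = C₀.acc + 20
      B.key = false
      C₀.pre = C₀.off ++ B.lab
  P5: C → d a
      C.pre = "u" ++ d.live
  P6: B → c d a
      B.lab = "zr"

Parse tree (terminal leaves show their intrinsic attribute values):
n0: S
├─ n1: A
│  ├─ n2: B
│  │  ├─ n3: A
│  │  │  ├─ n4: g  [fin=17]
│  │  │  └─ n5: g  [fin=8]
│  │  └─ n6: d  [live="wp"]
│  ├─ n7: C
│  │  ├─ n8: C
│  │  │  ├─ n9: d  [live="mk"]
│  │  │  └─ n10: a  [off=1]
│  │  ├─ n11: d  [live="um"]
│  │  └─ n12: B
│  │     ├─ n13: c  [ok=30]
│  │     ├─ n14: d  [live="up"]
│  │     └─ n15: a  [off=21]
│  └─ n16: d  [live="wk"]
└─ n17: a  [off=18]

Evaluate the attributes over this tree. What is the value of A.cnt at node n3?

0

1. n1.fin = 9  [9]
2. n1.val = 25  [25]
3. n1.wid = false  [false]
4. n2.cnt = 6  [A.fin * -2 + 24]
5. n2.key = true  [A.wid == false]
6. n3.fin = 17  [B.cnt + 11]
7. n3.val = 21  [B.cnt * 2 + 9]
8. n3.wid = false  [B.key == false]
9. n4.fin = 17  [terminal]
10. n5.fin = 8  [terminal]
11. n3.cnt = 0  [g₁.fin + A.fin - 25]
12. n6.live = "wp"  [terminal]
13. n2.lab = "wp"  [if B.key then d.live else "r"]
14. n7.acc = 0  [A.val - 25]
15. n7.off = "yw"  ["yw"]
16. n8.acc = 1  [C₀.acc + 1]
17. n8.off = "uv"  ["uv"]
18. n9.live = "mk"  [terminal]
19. n10.off = 1  [terminal]
20. n8.pre = "umk"  ["u" ++ d.live]
21. n11.live = "um"  [terminal]
22. n12.cnt = 20  [C₀.acc + 20]
23. n12.key = false  [false]
24. n13.ok = 30  [terminal]
25. n14.live = "up"  [terminal]
26. n15.off = 21  [terminal]
27. n12.lab = "zr"  ["zr"]
28. n7.pre = "ywzr"  [C₀.off ++ B.lab]
29. n16.live = "wk"  [terminal]
30. n1.cnt = -3  [len(C.pre) - 7]
31. n17.off = 18  [terminal]
32. n0.tag = false  [false]
33. n0.key = 2  [A.cnt + 5]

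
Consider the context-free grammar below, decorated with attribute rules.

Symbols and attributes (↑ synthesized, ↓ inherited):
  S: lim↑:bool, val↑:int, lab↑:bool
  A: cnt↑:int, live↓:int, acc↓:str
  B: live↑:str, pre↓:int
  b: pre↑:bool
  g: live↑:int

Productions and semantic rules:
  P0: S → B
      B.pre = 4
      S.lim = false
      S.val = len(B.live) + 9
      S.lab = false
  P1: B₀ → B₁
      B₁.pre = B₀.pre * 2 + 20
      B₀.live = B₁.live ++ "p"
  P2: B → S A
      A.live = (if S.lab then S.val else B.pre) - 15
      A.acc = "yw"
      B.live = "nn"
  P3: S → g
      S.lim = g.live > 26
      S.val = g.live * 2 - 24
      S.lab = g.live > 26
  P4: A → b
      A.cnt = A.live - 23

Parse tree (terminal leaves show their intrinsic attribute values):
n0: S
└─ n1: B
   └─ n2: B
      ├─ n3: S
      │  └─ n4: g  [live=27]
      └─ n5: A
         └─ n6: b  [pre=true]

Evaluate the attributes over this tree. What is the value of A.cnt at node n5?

1. n1.pre = 4  [4]
2. n2.pre = 28  [B₀.pre * 2 + 20]
3. n4.live = 27  [terminal]
4. n3.lim = true  [g.live > 26]
5. n3.val = 30  [g.live * 2 - 24]
6. n3.lab = true  [g.live > 26]
7. n5.live = 15  [(if S.lab then S.val else B.pre) - 15]
8. n5.acc = "yw"  ["yw"]
9. n6.pre = true  [terminal]
10. n5.cnt = -8  [A.live - 23]
11. n2.live = "nn"  ["nn"]
12. n1.live = "nnp"  [B₁.live ++ "p"]
13. n0.lim = false  [false]
14. n0.val = 12  [len(B.live) + 9]
15. n0.lab = false  [false]

-8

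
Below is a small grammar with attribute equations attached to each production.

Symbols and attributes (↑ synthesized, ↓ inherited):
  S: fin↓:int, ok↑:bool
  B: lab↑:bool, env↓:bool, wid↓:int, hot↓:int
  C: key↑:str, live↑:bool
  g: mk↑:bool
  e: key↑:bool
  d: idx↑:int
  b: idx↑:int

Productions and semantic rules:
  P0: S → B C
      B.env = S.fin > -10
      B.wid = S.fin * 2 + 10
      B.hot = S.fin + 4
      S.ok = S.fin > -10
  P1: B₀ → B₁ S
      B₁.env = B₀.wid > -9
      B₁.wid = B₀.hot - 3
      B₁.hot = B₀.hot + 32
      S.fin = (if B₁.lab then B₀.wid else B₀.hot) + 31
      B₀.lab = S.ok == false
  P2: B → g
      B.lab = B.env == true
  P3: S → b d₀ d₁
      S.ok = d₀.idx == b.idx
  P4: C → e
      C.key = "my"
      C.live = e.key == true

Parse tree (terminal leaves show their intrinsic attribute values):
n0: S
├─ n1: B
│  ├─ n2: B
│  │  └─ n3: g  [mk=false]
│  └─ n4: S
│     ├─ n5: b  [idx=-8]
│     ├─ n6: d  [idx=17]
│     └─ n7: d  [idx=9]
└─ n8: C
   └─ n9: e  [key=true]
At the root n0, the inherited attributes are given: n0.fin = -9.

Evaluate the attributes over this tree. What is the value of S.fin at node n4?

1. n0.fin = -9  [given at root]
2. n1.env = true  [S.fin > -10]
3. n1.wid = -8  [S.fin * 2 + 10]
4. n1.hot = -5  [S.fin + 4]
5. n2.env = true  [B₀.wid > -9]
6. n2.wid = -8  [B₀.hot - 3]
7. n2.hot = 27  [B₀.hot + 32]
8. n3.mk = false  [terminal]
9. n2.lab = true  [B.env == true]
10. n4.fin = 23  [(if B₁.lab then B₀.wid else B₀.hot) + 31]
11. n5.idx = -8  [terminal]
12. n6.idx = 17  [terminal]
13. n7.idx = 9  [terminal]
14. n4.ok = false  [d₀.idx == b.idx]
15. n1.lab = true  [S.ok == false]
16. n9.key = true  [terminal]
17. n8.key = "my"  ["my"]
18. n8.live = true  [e.key == true]
19. n0.ok = true  [S.fin > -10]

23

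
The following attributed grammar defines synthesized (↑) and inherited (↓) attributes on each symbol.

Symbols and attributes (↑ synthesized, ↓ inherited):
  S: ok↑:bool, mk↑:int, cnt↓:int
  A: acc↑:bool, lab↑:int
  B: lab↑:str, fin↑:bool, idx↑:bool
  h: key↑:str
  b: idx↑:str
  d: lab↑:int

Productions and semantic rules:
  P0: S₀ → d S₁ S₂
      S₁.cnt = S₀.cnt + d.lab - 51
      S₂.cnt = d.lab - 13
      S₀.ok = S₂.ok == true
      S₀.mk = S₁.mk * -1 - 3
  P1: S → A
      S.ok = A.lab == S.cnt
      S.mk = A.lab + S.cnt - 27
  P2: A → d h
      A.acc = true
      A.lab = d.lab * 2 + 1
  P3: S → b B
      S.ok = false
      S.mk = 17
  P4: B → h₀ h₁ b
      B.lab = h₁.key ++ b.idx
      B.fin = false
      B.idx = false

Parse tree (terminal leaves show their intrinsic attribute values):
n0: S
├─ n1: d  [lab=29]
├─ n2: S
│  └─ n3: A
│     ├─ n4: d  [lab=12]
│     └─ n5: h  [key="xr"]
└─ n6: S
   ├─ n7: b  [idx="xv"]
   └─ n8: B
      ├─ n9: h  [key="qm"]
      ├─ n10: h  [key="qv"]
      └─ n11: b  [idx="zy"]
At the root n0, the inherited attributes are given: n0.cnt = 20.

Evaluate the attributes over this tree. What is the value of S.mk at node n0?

1. n0.cnt = 20  [given at root]
2. n1.lab = 29  [terminal]
3. n2.cnt = -2  [S₀.cnt + d.lab - 51]
4. n4.lab = 12  [terminal]
5. n5.key = "xr"  [terminal]
6. n3.acc = true  [true]
7. n3.lab = 25  [d.lab * 2 + 1]
8. n2.ok = false  [A.lab == S.cnt]
9. n2.mk = -4  [A.lab + S.cnt - 27]
10. n6.cnt = 16  [d.lab - 13]
11. n7.idx = "xv"  [terminal]
12. n9.key = "qm"  [terminal]
13. n10.key = "qv"  [terminal]
14. n11.idx = "zy"  [terminal]
15. n8.lab = "qvzy"  [h₁.key ++ b.idx]
16. n8.fin = false  [false]
17. n8.idx = false  [false]
18. n6.ok = false  [false]
19. n6.mk = 17  [17]
20. n0.ok = false  [S₂.ok == true]
21. n0.mk = 1  [S₁.mk * -1 - 3]

1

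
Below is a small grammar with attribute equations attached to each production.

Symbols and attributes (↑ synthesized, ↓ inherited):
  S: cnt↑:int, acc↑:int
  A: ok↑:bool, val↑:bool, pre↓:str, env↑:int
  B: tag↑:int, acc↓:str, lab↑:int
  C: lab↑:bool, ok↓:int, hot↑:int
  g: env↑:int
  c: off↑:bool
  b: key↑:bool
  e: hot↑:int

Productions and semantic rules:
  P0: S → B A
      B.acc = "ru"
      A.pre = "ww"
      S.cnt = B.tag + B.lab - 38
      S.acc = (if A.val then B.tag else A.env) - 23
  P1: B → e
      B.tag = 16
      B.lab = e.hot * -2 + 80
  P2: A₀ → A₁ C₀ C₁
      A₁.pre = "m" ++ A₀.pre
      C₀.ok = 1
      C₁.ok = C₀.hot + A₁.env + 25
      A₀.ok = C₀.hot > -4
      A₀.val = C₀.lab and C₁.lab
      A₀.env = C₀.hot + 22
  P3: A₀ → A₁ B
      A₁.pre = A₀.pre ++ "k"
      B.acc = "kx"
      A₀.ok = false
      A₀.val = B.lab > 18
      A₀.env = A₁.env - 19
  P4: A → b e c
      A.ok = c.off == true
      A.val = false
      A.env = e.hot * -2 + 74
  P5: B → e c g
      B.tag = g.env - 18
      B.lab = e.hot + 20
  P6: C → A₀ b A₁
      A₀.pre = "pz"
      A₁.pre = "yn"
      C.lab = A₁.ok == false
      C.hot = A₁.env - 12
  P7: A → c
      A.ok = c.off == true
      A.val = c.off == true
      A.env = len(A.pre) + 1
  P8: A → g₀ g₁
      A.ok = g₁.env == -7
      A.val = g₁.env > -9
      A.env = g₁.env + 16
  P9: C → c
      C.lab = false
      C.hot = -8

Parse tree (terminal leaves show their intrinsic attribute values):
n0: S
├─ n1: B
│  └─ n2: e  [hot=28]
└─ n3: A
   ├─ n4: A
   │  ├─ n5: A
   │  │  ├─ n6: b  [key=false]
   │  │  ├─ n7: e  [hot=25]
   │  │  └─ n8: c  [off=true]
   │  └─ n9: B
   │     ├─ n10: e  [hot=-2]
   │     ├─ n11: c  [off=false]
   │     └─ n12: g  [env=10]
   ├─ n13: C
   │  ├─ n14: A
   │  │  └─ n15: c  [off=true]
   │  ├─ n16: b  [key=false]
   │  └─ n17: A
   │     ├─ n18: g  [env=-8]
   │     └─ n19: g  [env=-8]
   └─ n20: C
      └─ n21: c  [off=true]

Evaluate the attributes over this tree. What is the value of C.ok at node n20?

26

1. n1.acc = "ru"  ["ru"]
2. n2.hot = 28  [terminal]
3. n1.tag = 16  [16]
4. n1.lab = 24  [e.hot * -2 + 80]
5. n3.pre = "ww"  ["ww"]
6. n4.pre = "mww"  ["m" ++ A₀.pre]
7. n5.pre = "mwwk"  [A₀.pre ++ "k"]
8. n6.key = false  [terminal]
9. n7.hot = 25  [terminal]
10. n8.off = true  [terminal]
11. n5.ok = true  [c.off == true]
12. n5.val = false  [false]
13. n5.env = 24  [e.hot * -2 + 74]
14. n9.acc = "kx"  ["kx"]
15. n10.hot = -2  [terminal]
16. n11.off = false  [terminal]
17. n12.env = 10  [terminal]
18. n9.tag = -8  [g.env - 18]
19. n9.lab = 18  [e.hot + 20]
20. n4.ok = false  [false]
21. n4.val = false  [B.lab > 18]
22. n4.env = 5  [A₁.env - 19]
23. n13.ok = 1  [1]
24. n14.pre = "pz"  ["pz"]
25. n15.off = true  [terminal]
26. n14.ok = true  [c.off == true]
27. n14.val = true  [c.off == true]
28. n14.env = 3  [len(A.pre) + 1]
29. n16.key = false  [terminal]
30. n17.pre = "yn"  ["yn"]
31. n18.env = -8  [terminal]
32. n19.env = -8  [terminal]
33. n17.ok = false  [g₁.env == -7]
34. n17.val = true  [g₁.env > -9]
35. n17.env = 8  [g₁.env + 16]
36. n13.lab = true  [A₁.ok == false]
37. n13.hot = -4  [A₁.env - 12]
38. n20.ok = 26  [C₀.hot + A₁.env + 25]
39. n21.off = true  [terminal]
40. n20.lab = false  [false]
41. n20.hot = -8  [-8]
42. n3.ok = false  [C₀.hot > -4]
43. n3.val = false  [C₀.lab and C₁.lab]
44. n3.env = 18  [C₀.hot + 22]
45. n0.cnt = 2  [B.tag + B.lab - 38]
46. n0.acc = -5  [(if A.val then B.tag else A.env) - 23]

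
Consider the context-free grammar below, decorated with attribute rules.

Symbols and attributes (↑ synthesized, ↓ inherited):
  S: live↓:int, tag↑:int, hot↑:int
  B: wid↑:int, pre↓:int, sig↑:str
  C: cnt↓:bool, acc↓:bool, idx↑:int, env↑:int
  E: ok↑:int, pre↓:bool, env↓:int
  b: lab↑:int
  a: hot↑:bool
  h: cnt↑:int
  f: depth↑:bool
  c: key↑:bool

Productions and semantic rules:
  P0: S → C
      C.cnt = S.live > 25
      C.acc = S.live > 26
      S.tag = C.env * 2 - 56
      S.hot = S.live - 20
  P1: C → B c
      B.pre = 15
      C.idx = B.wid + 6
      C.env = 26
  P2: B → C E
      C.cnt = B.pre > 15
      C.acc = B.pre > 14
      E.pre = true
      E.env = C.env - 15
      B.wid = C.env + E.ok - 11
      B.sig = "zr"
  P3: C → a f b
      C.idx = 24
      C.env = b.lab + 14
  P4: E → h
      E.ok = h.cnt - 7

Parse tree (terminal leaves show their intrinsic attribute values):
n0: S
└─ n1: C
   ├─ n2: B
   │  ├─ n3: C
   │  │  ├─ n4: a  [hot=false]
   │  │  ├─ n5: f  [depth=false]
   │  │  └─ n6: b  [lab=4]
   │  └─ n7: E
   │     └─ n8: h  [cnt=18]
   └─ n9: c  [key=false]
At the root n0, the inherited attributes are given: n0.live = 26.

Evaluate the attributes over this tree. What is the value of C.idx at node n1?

24

1. n0.live = 26  [given at root]
2. n1.cnt = true  [S.live > 25]
3. n1.acc = false  [S.live > 26]
4. n2.pre = 15  [15]
5. n3.cnt = false  [B.pre > 15]
6. n3.acc = true  [B.pre > 14]
7. n4.hot = false  [terminal]
8. n5.depth = false  [terminal]
9. n6.lab = 4  [terminal]
10. n3.idx = 24  [24]
11. n3.env = 18  [b.lab + 14]
12. n7.pre = true  [true]
13. n7.env = 3  [C.env - 15]
14. n8.cnt = 18  [terminal]
15. n7.ok = 11  [h.cnt - 7]
16. n2.wid = 18  [C.env + E.ok - 11]
17. n2.sig = "zr"  ["zr"]
18. n9.key = false  [terminal]
19. n1.idx = 24  [B.wid + 6]
20. n1.env = 26  [26]
21. n0.tag = -4  [C.env * 2 - 56]
22. n0.hot = 6  [S.live - 20]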